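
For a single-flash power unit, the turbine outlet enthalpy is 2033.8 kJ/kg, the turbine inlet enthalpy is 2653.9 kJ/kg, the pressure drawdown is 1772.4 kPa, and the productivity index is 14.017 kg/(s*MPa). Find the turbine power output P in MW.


Step 1: mdot = PI * dP / 1000 = 14.017 * 1772.4 / 1000 = 24.84373 kg/s
Step 2: P = mdot*(h_in - h_out)/1000 = 24.84373*(2653.9 - 2033.8)/1000 = 15.406 MW
P = 15.406 MW


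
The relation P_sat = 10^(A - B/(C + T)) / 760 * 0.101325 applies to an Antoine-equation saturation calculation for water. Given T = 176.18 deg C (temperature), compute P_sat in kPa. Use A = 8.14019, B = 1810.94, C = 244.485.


P_sat = 10^(A - B/(C + T)) / 760 * 0.101325
P_sat = 10^(8.14019 - 1810.94/(244.485 + 176.18)) / 760 * 0.101325
P_sat = 0.9123202 MPa
Convert: 0.9123202 MPa * 1000.0 = 912.32 kPa
P_sat = 912.32 kPa


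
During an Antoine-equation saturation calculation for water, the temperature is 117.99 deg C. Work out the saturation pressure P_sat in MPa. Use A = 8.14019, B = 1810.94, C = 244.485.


P_sat = 10^(A - B/(C + T)) / 760 * 0.101325
P_sat = 10^(8.14019 - 1810.94/(244.485 + 117.99)) / 760 * 0.101325
P_sat = 0.18580 MPa


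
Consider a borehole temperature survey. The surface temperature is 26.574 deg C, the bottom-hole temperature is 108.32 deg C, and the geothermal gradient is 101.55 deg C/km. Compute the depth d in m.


d = (T_d - T_surf) / grad * 1000
d = (108.32 - 26.574) / 101.55 * 1000
d = 804.98 m


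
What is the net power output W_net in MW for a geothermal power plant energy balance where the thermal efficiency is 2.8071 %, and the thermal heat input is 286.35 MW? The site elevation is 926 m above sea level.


W_net = eta / 100 * Q_in
W_net = 2.8071 / 100 * 286.35
W_net = 8.0381 MW


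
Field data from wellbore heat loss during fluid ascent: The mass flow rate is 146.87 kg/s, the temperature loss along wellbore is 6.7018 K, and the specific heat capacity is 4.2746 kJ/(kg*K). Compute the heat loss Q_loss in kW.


Q_loss = mdot * cp * dT
Q_loss = 146.87 * 4.2746 * 6.7018
Q_loss = 4207.5 kW


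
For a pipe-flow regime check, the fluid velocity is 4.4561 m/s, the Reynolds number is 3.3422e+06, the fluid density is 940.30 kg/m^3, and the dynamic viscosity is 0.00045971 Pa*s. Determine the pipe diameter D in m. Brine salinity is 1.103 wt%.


D = Re * mu / (rho * vel)
D = 3.3422e+06 * 0.00045971 / (940.30 * 4.4561)
D = 0.36669 m


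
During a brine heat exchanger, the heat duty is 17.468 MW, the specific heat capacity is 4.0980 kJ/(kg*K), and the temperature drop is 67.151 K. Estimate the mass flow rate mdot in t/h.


mdot = Q * 1000 / (cp * dT)
mdot = 17.468 * 1000 / (4.0980 * 67.151)
mdot = 63.47734 kg/s
Convert: 63.47734 kg/s * 3.6 = 228.52 t/h
mdot = 228.52 t/h


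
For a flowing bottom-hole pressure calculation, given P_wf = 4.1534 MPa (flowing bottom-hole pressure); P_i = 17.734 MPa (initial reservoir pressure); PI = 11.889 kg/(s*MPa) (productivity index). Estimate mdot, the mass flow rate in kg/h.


mdot = (P_i - P_wf) * PI
mdot = (17.734 - 4.1534) * 11.889
mdot = 161.4598 kg/s
Convert: 161.4598 kg/s * 3600.0 = 5.8126e+05 kg/h
mdot = 5.8126e+05 kg/h


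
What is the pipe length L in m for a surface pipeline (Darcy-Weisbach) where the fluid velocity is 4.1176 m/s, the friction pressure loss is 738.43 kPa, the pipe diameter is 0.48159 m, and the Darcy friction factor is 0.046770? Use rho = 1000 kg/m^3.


L = dP*1000*D / (f*rho*vel^2/2)
L = 738.43*1000*0.48159 / (0.046770*1000*4.1176^2/2)
L = 896.94 m


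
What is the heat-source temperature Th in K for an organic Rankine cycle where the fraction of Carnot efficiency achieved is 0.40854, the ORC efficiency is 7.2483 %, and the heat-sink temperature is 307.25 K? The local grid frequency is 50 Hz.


Th = Tc / (1 - (eta_orc/100)/f)
Th = 307.25 / (1 - (7.2483/100)/0.40854)
Th = 373.52 K


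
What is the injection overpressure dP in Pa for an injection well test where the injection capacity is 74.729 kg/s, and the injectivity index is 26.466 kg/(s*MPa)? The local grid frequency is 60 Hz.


dP = mdot * 1000 / II
dP = 74.729 * 1000 / 26.466
dP = 2823.585 kPa
Convert: 2823.585 kPa * 1000.0 = 2.8236e+06 Pa
dP = 2.8236e+06 Pa


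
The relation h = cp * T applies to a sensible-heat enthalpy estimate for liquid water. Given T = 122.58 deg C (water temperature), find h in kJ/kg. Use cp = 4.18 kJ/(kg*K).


h = cp * T
h = 4.18 * 122.58
h = 512.38 kJ/kg


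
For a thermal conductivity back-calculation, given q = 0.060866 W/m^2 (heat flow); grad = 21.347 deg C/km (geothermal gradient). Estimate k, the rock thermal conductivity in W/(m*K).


k = q / (grad / 1000)
k = 0.060866 / (21.347 / 1000)
k = 2.8513 W/(m*K)


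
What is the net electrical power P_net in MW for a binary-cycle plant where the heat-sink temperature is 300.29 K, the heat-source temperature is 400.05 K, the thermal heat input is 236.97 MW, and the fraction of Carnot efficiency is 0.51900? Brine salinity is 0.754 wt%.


Step 1: eta = (1 - Tc/Th)*f = (1 - 300.29/400.05)*0.519 = 0.1294224
Step 2: P_net = eta * Q_in = 0.1294224 * 236.97 = 30.669 MW
P_net = 30.669 MW


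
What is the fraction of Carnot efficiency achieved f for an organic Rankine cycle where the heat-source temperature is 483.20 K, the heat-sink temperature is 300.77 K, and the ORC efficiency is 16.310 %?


f = (eta_orc/100) / (1 - Tc/Th)
f = (16.310/100) / (1 - 300.77/483.20)
f = 0.43200


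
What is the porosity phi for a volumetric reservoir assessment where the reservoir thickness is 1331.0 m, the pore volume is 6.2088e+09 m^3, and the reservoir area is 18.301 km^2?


phi = Vp / (A * 1e6 * hr)
phi = 6.2088e+09 / (18.301 * 1e6 * 1331.0)
phi = 0.25489


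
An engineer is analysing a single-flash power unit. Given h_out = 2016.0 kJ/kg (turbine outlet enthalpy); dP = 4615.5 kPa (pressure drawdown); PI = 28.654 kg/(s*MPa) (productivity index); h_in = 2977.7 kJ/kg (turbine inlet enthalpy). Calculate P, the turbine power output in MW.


Step 1: mdot = PI * dP / 1000 = 28.654 * 4615.5 / 1000 = 132.2525 kg/s
Step 2: P = mdot*(h_in - h_out)/1000 = 132.2525*(2977.7 - 2016.0)/1000 = 127.19 MW
P = 127.19 MW


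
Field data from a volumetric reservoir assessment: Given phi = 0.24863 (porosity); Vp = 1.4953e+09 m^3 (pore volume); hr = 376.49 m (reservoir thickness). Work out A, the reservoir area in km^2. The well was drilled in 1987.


A = Vp / (1e6 * hr * phi)
A = 1.4953e+09 / (1e6 * 376.49 * 0.24863)
A = 15.974 km^2


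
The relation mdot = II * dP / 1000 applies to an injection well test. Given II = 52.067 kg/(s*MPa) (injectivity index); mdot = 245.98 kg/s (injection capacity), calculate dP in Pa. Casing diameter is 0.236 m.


dP = mdot * 1000 / II
dP = 245.98 * 1000 / 52.067
dP = 4724.298 kPa
Convert: 4724.298 kPa * 1000.0 = 4.7243e+06 Pa
dP = 4.7243e+06 Pa


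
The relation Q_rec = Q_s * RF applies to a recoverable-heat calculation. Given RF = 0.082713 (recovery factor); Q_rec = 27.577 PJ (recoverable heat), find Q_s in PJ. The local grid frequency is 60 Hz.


Q_s = Q_rec / RF
Q_s = 27.577 / 0.082713
Q_s = 333.41 PJ


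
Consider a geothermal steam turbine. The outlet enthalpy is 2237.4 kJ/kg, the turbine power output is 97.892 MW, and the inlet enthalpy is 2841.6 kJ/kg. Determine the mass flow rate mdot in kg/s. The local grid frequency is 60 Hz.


mdot = P * 1000 / (h_in - h_out)
mdot = 97.892 * 1000 / (2841.6 - 2237.4)
mdot = 162.02 kg/s


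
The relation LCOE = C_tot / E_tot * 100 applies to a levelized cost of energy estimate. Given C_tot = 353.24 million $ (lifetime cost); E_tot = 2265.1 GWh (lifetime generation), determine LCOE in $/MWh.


LCOE = C_tot / E_tot * 100
LCOE = 353.24 / 2265.1 * 100
LCOE = 15.59490 cents/kWh
Convert: 15.59490 cents/kWh * 10.0 = 155.95 $/MWh
LCOE = 155.95 $/MWh


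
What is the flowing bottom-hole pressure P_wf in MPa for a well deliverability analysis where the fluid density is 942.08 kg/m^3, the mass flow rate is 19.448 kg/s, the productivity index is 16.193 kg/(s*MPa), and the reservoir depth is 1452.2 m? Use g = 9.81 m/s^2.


Step 1: P_i = rho*g*h/1e6 = 942.08*9.81*1452.2/1e6 = 13.42095 MPa
Step 2: P_wf = P_i - mdot/PI = 13.42095 - 19.448/16.193 = 12.220 MPa
P_wf = 12.220 MPa


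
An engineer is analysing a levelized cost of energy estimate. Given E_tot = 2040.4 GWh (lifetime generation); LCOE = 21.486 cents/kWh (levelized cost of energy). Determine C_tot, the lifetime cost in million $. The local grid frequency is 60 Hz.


C_tot = LCOE / 100 * E_tot
C_tot = 21.486 / 100 * 2040.4
C_tot = 438.40 million $


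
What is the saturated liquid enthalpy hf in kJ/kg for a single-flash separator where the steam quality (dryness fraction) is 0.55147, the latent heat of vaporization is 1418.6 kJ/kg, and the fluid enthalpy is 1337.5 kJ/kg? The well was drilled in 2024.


hf = h - x * hfg
hf = 1337.5 - 0.55147 * 1418.6
hf = 555.18 kJ/kg


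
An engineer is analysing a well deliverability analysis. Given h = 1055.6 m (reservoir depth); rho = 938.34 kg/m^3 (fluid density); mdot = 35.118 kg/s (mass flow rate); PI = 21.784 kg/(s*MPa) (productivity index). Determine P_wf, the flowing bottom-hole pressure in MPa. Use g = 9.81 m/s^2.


Step 1: P_i = rho*g*h/1e6 = 938.34*9.81*1055.6/1e6 = 9.716920 MPa
Step 2: P_wf = P_i - mdot/PI = 9.716920 - 35.118/21.784 = 8.1048 MPa
P_wf = 8.1048 MPa


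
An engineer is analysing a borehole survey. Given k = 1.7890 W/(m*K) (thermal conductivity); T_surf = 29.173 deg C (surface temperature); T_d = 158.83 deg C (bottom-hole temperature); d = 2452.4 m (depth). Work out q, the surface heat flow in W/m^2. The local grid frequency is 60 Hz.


Step 1: grad = (T_d - T_surf)/d * 1000 = (158.83 - 29.173)/2452.4 * 1000 = 52.86943 deg C/km
Step 2: q = k * grad / 1000 = 1.789 * 52.86943 / 1000 = 0.094583 W/m^2
q = 0.094583 W/m^2


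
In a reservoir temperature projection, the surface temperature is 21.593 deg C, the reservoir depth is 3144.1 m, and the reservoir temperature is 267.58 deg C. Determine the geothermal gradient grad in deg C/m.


grad = (T_res - T_surf) / d * 1000
grad = (267.58 - 21.593) / 3144.1 * 1000
grad = 78.23765 deg C/km
Convert: 78.23765 deg C/km * 0.001 = 0.078238 deg C/m
grad = 0.078238 deg C/m


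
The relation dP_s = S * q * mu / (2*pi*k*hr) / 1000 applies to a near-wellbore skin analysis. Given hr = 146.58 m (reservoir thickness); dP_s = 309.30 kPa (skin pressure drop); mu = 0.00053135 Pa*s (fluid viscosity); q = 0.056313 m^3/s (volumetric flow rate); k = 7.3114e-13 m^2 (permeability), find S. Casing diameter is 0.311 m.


S = dP_s * 1000 * 2*pi*k*hr / (q*mu)
S = 309.30 * 1000 * 2*pi*7.3114e-13*146.58 / (0.056313*0.00053135)
S = 6.9606


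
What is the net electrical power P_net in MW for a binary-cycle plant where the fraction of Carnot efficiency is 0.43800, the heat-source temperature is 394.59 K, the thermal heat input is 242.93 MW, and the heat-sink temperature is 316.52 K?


Step 1: eta = (1 - Tc/Th)*f = (1 - 316.52/394.59)*0.438 = 0.08665871
Step 2: P_net = eta * Q_in = 0.08665871 * 242.93 = 21.052 MW
P_net = 21.052 MW


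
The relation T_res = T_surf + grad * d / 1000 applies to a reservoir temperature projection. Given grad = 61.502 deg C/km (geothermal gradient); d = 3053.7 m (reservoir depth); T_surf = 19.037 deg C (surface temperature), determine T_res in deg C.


T_res = T_surf + grad * d / 1000
T_res = 19.037 + 61.502 * 3053.7 / 1000
T_res = 206.85 deg C


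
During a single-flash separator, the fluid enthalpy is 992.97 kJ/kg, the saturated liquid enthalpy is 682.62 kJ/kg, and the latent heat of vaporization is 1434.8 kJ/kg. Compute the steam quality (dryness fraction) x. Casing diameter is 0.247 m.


x = (h - hf) / hfg
x = (992.97 - 682.62) / 1434.8
x = 0.21630


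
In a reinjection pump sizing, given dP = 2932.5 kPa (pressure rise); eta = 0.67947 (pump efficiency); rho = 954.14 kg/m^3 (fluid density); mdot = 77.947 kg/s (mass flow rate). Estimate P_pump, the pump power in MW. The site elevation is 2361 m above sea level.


P_pump = mdot * dP / (rho * eta)
P_pump = 77.947 * 2932.5 / (954.14 * 0.67947)
P_pump = 352.5779 kW
Convert: 352.5779 kW * 0.001 = 0.35258 MW
P_pump = 0.35258 MW


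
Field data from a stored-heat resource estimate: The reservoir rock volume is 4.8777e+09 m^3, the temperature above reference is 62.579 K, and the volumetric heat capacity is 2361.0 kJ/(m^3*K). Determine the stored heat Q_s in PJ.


Q_s = Vr * rhoc * dT / 1e12
Q_s = 4.8777e+09 * 2361.0 * 62.579 / 1e12
Q_s = 720.68 PJ


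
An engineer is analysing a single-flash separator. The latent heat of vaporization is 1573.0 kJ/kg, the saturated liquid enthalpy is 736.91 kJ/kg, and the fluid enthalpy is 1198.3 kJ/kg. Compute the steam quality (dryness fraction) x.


x = (h - hf) / hfg
x = (1198.3 - 736.91) / 1573.0
x = 0.29332


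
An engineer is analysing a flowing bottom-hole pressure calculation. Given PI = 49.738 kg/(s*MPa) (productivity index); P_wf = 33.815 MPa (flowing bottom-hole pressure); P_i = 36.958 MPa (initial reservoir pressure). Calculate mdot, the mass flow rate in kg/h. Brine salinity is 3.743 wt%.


mdot = (P_i - P_wf) * PI
mdot = (36.958 - 33.815) * 49.738
mdot = 156.3265 kg/s
Convert: 156.3265 kg/s * 3600.0 = 5.6278e+05 kg/h
mdot = 5.6278e+05 kg/h


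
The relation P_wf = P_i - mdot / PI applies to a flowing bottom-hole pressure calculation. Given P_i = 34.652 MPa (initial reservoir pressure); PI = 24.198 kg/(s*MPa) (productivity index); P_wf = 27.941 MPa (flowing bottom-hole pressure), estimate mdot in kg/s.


mdot = (P_i - P_wf) * PI
mdot = (34.652 - 27.941) * 24.198
mdot = 162.39 kg/s


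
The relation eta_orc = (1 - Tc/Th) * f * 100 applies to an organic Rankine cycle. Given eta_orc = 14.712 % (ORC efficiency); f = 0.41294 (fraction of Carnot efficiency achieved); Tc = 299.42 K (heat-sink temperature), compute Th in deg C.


Th = Tc / (1 - (eta_orc/100)/f)
Th = 299.42 / (1 - (14.712/100)/0.41294)
Th = 465.1362 K
Convert to deg C: 465.1362 - 273.15 = 191.99 deg C
Th = 191.99 deg C


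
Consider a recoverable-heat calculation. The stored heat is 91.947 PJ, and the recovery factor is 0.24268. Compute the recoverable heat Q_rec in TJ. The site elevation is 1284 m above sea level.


Q_rec = Q_s * RF
Q_rec = 91.947 * 0.24268
Q_rec = 22.31370 PJ
Convert: 22.31370 PJ * 1000.0 = 22314 TJ
Q_rec = 22314 TJ


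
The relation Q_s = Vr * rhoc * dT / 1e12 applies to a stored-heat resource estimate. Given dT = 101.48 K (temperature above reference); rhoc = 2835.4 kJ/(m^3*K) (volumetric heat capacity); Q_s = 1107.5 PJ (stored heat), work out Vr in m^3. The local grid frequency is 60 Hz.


Vr = Q_s * 1e12 / (rhoc * dT)
Vr = 1107.5 * 1e12 / (2835.4 * 101.48)
Vr = 3.8490e+09 m^3


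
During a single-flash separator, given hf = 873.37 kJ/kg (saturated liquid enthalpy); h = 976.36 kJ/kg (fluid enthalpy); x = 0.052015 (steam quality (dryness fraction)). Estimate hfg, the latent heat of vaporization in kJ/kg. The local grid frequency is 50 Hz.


hfg = (h - hf) / x
hfg = (976.36 - 873.37) / 0.052015
hfg = 1980.0 kJ/kg


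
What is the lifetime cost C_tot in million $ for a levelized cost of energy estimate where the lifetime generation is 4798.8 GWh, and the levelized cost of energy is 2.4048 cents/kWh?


C_tot = LCOE / 100 * E_tot
C_tot = 2.4048 / 100 * 4798.8
C_tot = 115.40 million $


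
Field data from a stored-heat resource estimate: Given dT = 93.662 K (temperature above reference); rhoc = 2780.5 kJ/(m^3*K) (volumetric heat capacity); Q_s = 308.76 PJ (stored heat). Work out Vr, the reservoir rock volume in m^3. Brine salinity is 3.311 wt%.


Vr = Q_s * 1e12 / (rhoc * dT)
Vr = 308.76 * 1e12 / (2780.5 * 93.662)
Vr = 1.1856e+09 m^3


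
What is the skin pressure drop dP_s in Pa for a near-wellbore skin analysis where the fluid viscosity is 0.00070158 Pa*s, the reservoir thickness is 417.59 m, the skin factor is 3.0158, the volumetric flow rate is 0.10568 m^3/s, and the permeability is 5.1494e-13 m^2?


dP_s = S * q * mu / (2*pi*k*hr) / 1000
dP_s = 3.0158 * 0.10568 * 0.00070158 / (2*pi*5.1494e-13*417.59) / 1000
dP_s = 165.4954 kPa
Convert: 165.4954 kPa * 1000.0 = 1.6550e+05 Pa
dP_s = 1.6550e+05 Pa


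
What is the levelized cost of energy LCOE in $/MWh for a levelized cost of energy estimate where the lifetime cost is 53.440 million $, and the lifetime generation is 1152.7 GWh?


LCOE = C_tot / E_tot * 100
LCOE = 53.440 / 1152.7 * 100
LCOE = 4.636072 cents/kWh
Convert: 4.636072 cents/kWh * 10.0 = 46.361 $/MWh
LCOE = 46.361 $/MWh


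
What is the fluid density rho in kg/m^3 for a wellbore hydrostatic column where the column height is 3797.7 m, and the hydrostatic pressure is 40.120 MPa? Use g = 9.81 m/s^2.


rho = P * 1e6 / (g * h)
rho = 40.120 * 1e6 / (9.81 * 3797.7)
rho = 1076.9 kg/m^3


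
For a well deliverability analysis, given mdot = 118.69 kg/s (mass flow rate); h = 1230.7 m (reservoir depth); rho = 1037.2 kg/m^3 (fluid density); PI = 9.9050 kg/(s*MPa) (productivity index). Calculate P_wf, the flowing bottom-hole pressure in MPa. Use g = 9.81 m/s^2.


Step 1: P_i = rho*g*h/1e6 = 1037.2*9.81*1230.7/1e6 = 12.52229 MPa
Step 2: P_wf = P_i - mdot/PI = 12.52229 - 118.69/9.905 = 0.53945 MPa
P_wf = 0.53945 MPa


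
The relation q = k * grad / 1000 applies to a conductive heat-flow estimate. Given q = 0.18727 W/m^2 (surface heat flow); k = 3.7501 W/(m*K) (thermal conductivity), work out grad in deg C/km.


grad = q * 1000 / k
grad = 0.18727 * 1000 / 3.7501
grad = 49.937 deg C/km


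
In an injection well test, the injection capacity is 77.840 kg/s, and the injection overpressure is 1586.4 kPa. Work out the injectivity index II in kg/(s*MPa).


II = mdot * 1000 / dP
II = 77.840 * 1000 / 1586.4
II = 49.067 kg/(s*MPa)


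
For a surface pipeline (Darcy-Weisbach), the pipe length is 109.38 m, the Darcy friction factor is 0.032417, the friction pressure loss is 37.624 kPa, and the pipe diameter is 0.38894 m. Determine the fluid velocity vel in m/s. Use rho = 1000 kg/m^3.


vel = sqrt(dP*1000*2*D / (f*L*rho))
vel = sqrt(37.624*1000*2*0.38894 / (0.032417*109.38*1000))
vel = 2.8730 m/s


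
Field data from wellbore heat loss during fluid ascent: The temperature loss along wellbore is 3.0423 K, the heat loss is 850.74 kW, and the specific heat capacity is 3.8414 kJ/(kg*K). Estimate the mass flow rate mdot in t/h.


mdot = Q_loss / (cp * dT)
mdot = 850.74 / (3.8414 * 3.0423)
mdot = 72.79563 kg/s
Convert: 72.79563 kg/s * 3.6 = 262.06 t/h
mdot = 262.06 t/h


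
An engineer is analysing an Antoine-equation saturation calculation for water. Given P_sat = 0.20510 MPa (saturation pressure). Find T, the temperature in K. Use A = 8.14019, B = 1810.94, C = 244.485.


T = B / (A - log10(P_sat * 760 / 0.101325)) - C
T = 1810.94 / (8.14019 - log10(0.20510 * 760 / 0.101325)) - 244.485
T = 121.1305 deg C
Convert to K: 121.1305 + 273.15 = 394.28 K
T = 394.28 K


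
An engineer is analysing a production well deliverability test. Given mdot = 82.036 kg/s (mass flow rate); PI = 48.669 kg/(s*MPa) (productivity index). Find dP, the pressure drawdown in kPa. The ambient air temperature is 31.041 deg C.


dP = mdot * 1000 / PI
dP = 82.036 * 1000 / 48.669
dP = 1685.6 kPa


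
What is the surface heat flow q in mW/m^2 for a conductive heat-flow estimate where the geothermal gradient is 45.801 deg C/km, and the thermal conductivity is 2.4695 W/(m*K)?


q = k * grad / 1000
q = 2.4695 * 45.801 / 1000
q = 0.1131056 W/m^2
Convert: 0.1131056 W/m^2 * 1000.0 = 113.11 mW/m^2
q = 113.11 mW/m^2


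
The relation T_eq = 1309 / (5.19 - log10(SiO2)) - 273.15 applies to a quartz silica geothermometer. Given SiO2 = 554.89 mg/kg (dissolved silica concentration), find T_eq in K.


T_eq = 1309 / (5.19 - log10(SiO2)) - 273.15
T_eq = 1309 / (5.19 - log10(554.89)) - 273.15
T_eq = 262.0547 deg C
Convert to K: 262.0547 + 273.15 = 535.20 K
T_eq = 535.20 K


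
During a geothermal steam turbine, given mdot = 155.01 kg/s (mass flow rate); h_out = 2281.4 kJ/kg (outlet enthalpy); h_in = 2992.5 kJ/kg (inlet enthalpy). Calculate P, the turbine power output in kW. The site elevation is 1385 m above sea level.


P = mdot * (h_in - h_out) / 1000
P = 155.01 * (2992.5 - 2281.4) / 1000
P = 110.2276 MW
Convert: 110.2276 MW * 1000.0 = 1.1023e+05 kW
P = 1.1023e+05 kW


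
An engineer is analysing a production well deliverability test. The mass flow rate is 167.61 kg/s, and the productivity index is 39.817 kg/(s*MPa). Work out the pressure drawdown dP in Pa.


dP = mdot * 1000 / PI
dP = 167.61 * 1000 / 39.817
dP = 4209.509 kPa
Convert: 4209.509 kPa * 1000.0 = 4.2095e+06 Pa
dP = 4.2095e+06 Pa


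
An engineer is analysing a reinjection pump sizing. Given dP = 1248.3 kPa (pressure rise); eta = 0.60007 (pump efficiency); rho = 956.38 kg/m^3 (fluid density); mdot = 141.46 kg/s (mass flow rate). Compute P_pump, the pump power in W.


P_pump = mdot * dP / (rho * eta)
P_pump = 141.46 * 1248.3 / (956.38 * 0.60007)
P_pump = 307.6948 kW
Convert: 307.6948 kW * 1000.0 = 3.0769e+05 W
P_pump = 3.0769e+05 W


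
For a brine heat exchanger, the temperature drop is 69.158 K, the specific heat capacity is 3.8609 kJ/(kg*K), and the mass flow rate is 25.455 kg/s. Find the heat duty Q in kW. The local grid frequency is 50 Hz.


Q = mdot * cp * dT / 1000
Q = 25.455 * 3.8609 * 69.158 / 1000
Q = 6.796794 MW
Convert: 6.796794 MW * 1000.0 = 6796.8 kW
Q = 6796.8 kW


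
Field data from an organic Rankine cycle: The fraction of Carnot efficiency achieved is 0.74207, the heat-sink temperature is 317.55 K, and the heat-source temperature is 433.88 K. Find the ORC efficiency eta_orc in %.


eta_orc = (1 - Tc/Th) * f * 100
eta_orc = (1 - 317.55/433.88) * 0.74207 * 100
eta_orc = 19.896 %


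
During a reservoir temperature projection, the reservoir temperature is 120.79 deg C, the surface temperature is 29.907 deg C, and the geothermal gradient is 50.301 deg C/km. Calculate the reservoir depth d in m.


d = (T_res - T_surf) / grad * 1000
d = (120.79 - 29.907) / 50.301 * 1000
d = 1806.8 m


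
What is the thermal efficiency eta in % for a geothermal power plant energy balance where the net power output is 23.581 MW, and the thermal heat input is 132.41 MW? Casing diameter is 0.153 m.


eta = W_net / Q_in * 100
eta = 23.581 / 132.41 * 100
eta = 17.809 %


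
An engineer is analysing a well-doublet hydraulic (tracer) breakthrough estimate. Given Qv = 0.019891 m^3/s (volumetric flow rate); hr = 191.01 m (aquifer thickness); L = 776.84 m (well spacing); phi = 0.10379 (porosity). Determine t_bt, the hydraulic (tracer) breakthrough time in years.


t_bt = pi * hr * phi * L^2 / (3 * Qv) / (365.25*86400)
t_bt = pi * 191.01 * 0.10379 * 776.84^2 / (3 * 0.019891) / (365.25*86400)
t_bt = 19.959 years


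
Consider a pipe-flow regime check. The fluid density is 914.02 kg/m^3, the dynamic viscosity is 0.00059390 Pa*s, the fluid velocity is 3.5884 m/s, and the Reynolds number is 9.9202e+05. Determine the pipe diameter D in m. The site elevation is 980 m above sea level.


D = Re * mu / (rho * vel)
D = 9.9202e+05 * 0.00059390 / (914.02 * 3.5884)
D = 0.17963 m


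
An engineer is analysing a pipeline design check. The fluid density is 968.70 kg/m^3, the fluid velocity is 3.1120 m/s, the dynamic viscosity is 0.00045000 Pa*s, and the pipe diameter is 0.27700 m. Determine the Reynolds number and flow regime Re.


Step 1: Re = rho*vel*D/mu = 968.7*3.112*0.277/0.00045 = 1.8557e+06
Step 2: Re = 1.8557e+06 > 4000, so flow is turbulent.
Re = 1.8557e+06 (turbulent)


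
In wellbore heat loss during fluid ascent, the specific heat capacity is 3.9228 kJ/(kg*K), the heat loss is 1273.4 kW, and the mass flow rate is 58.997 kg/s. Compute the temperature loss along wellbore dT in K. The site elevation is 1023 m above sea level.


dT = Q_loss / (mdot * cp)
dT = 1273.4 / (58.997 * 3.9228)
dT = 5.5022 K


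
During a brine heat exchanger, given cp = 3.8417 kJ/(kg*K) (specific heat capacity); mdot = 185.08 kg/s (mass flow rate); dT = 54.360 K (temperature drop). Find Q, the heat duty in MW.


Q = mdot * cp * dT / 1000
Q = 185.08 * 3.8417 * 54.360 / 1000
Q = 38.651 MW


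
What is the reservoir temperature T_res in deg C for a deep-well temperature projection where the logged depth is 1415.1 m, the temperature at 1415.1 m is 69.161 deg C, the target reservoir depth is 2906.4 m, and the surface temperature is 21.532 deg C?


Step 1: grad = (T_d1 - T_surf)/d1 * 1000 = (69.161 - 21.532)/1415.1 * 1000 = 33.65769 deg C/km
Step 2: T_res = T_surf + grad*d2/1000 = 21.532 + 33.65769*2906.4/1000 = 119.35 deg C
T_res = 119.35 deg C


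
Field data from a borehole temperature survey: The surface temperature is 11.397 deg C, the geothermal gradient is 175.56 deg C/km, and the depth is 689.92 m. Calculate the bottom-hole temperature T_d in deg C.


T_d = T_surf + grad * d / 1000
T_d = 11.397 + 175.56 * 689.92 / 1000
T_d = 132.52 deg C


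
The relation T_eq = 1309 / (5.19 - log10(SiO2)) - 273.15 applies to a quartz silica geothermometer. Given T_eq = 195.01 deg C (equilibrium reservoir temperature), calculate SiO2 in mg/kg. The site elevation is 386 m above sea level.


SiO2 = 10^(5.19 - 1309/(T_eq + 273.15))
SiO2 = 10^(5.19 - 1309/(195.01 + 273.15))
SiO2 = 247.71 mg/kg


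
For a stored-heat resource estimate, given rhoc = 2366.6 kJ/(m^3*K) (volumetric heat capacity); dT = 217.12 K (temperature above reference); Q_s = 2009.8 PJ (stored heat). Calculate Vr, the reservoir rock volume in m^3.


Vr = Q_s * 1e12 / (rhoc * dT)
Vr = 2009.8 * 1e12 / (2366.6 * 217.12)
Vr = 3.9114e+09 m^3


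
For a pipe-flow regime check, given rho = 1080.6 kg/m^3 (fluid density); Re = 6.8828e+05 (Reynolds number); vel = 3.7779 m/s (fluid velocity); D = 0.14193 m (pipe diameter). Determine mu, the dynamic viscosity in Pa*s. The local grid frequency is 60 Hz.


mu = rho * vel * D / Re
mu = 1080.6 * 3.7779 * 0.14193 / 6.8828e+05
mu = 0.00084183 Pa*s


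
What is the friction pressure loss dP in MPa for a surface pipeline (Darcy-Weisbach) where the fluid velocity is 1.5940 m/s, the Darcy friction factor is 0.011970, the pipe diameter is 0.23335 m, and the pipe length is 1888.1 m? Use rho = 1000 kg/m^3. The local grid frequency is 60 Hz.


dP = f * (L/D) * (rho*vel^2/2) / 1000
dP = 0.011970 * (1888.1/0.23335) * (1000*1.5940^2/2) / 1000
dP = 123.0433 kPa
Convert: 123.0433 kPa * 0.001 = 0.12304 MPa
dP = 0.12304 MPa


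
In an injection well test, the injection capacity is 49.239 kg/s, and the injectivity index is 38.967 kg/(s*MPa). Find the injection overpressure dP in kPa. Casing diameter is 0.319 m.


dP = mdot * 1000 / II
dP = 49.239 * 1000 / 38.967
dP = 1263.6 kPa


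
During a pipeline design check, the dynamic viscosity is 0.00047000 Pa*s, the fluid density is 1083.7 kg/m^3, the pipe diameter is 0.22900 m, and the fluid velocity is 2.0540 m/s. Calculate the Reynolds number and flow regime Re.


Step 1: Re = rho*vel*D/mu = 1083.7*2.054*0.229/0.00047 = 1.0845e+06
Step 2: Re = 1.0845e+06 > 4000, so flow is turbulent.
Re = 1.0845e+06 (turbulent)


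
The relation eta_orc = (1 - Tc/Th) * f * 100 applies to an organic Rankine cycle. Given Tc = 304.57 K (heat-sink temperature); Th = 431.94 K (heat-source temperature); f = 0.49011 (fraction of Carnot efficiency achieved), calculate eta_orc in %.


eta_orc = (1 - Tc/Th) * f * 100
eta_orc = (1 - 304.57/431.94) * 0.49011 * 100
eta_orc = 14.452 %


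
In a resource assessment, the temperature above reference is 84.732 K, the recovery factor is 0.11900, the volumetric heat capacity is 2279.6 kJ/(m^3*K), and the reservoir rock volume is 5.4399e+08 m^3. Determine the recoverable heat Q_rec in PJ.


Step 1: Q_s = Vr*rhoc*dT/1e12 = 5.4399e+08*2279.6*84.732/1e12 = 105.0744 PJ
Step 2: Q_rec = Q_s * RF = 105.0744 * 0.119 = 12.504 PJ
Q_rec = 12.504 PJ


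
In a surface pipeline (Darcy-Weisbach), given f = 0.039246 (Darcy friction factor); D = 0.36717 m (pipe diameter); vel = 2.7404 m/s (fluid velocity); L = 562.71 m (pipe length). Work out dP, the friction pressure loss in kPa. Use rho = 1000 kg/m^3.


dP = f * (L/D) * (rho*vel^2/2) / 1000
dP = 0.039246 * (562.71/0.36717) * (1000*2.7404^2/2) / 1000
dP = 225.85 kPa


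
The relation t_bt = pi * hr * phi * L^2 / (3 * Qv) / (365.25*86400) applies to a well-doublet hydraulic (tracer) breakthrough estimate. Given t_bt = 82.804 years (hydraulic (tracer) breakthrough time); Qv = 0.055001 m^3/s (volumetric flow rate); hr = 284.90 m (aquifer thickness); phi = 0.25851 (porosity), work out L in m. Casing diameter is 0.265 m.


L = sqrt(t_bt*365.25*86400*3*Qv / (pi*hr*phi))
L = sqrt(82.804*365.25*86400*3*0.055001 / (pi*284.90*0.25851))
L = 1365.1 m


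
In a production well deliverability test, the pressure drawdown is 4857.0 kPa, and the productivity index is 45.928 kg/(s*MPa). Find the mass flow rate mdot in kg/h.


mdot = PI * dP / 1000
mdot = 45.928 * 4857.0 / 1000
mdot = 223.0723 kg/s
Convert: 223.0723 kg/s * 3600.0 = 8.0306e+05 kg/h
mdot = 8.0306e+05 kg/h


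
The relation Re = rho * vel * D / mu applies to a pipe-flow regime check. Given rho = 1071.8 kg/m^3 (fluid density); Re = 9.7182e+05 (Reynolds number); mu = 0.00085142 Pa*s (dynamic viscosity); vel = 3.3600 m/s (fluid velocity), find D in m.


D = Re * mu / (rho * vel)
D = 9.7182e+05 * 0.00085142 / (1071.8 * 3.3600)
D = 0.22976 m


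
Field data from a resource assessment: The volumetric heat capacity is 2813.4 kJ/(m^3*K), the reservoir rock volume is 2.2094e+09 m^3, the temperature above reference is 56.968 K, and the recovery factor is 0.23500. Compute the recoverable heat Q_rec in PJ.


Step 1: Q_s = Vr*rhoc*dT/1e12 = 2.2094e+09*2813.4*56.968/1e12 = 354.1089 PJ
Step 2: Q_rec = Q_s * RF = 354.1089 * 0.235 = 83.216 PJ
Q_rec = 83.216 PJ


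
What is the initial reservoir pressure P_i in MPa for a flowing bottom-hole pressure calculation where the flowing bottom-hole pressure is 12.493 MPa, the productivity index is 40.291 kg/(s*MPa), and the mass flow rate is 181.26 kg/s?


P_i = P_wf + mdot / PI
P_i = 12.493 + 181.26 / 40.291
P_i = 16.992 MPa


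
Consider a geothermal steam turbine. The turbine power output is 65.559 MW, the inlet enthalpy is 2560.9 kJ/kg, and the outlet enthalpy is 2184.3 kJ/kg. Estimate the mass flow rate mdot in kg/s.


mdot = P * 1000 / (h_in - h_out)
mdot = 65.559 * 1000 / (2560.9 - 2184.3)
mdot = 174.08 kg/s


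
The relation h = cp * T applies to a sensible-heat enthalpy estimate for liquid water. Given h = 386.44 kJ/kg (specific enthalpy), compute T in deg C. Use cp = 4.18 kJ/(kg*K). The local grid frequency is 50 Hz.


T = h / cp
T = 386.44 / 4.18
T = 92.450 deg C


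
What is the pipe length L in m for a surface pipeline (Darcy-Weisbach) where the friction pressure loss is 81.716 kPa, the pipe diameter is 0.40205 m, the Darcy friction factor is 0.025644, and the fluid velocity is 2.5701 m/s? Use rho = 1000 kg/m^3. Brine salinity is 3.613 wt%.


L = dP*1000*D / (f*rho*vel^2/2)
L = 81.716*1000*0.40205 / (0.025644*1000*2.5701^2/2)
L = 387.91 m


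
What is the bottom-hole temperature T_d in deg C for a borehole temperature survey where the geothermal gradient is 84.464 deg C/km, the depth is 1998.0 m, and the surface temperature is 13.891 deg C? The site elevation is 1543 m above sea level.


T_d = T_surf + grad * d / 1000
T_d = 13.891 + 84.464 * 1998.0 / 1000
T_d = 182.65 deg C


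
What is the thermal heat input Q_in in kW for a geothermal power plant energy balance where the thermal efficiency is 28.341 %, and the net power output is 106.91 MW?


Q_in = W_net / (eta / 100)
Q_in = 106.91 / (28.341 / 100)
Q_in = 377.2273 MW
Convert: 377.2273 MW * 1000.0 = 3.7723e+05 kW
Q_in = 3.7723e+05 kW


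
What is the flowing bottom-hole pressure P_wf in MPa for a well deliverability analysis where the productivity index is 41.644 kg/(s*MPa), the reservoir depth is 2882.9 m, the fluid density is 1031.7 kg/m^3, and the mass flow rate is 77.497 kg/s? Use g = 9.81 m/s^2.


Step 1: P_i = rho*g*h/1e6 = 1031.7*9.81*2882.9/1e6 = 29.17776 MPa
Step 2: P_wf = P_i - mdot/PI = 29.17776 - 77.497/41.644 = 27.317 MPa
P_wf = 27.317 MPa


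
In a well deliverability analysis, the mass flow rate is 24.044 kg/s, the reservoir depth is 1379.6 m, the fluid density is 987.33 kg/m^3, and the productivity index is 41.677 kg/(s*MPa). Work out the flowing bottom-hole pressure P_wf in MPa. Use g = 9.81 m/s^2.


Step 1: P_i = rho*g*h/1e6 = 987.33*9.81*1379.6/1e6 = 13.36240 MPa
Step 2: P_wf = P_i - mdot/PI = 13.36240 - 24.044/41.677 = 12.785 MPa
P_wf = 12.785 MPa


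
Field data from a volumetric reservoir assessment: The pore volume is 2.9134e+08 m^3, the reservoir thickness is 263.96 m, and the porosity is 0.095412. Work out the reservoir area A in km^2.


A = Vp / (1e6 * hr * phi)
A = 2.9134e+08 / (1e6 * 263.96 * 0.095412)
A = 11.568 km^2


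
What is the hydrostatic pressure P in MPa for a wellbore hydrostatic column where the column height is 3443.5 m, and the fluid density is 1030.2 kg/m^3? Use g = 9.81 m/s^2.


P = rho * g * h / 1e6
P = 1030.2 * 9.81 * 3443.5 / 1e6
P = 34.801 MPa


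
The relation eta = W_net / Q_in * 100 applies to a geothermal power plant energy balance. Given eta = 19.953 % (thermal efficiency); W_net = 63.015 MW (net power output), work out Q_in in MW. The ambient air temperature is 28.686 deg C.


Q_in = W_net / (eta / 100)
Q_in = 63.015 / (19.953 / 100)
Q_in = 315.82 MW


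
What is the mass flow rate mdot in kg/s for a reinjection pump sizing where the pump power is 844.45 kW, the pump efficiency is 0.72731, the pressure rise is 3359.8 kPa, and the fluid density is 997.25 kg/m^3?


mdot = P_pump * rho * eta / dP
mdot = 844.45 * 997.25 * 0.72731 / 3359.8
mdot = 182.30 kg/s


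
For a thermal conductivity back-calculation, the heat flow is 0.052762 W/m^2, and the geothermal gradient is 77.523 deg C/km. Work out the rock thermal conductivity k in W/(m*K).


k = q / (grad / 1000)
k = 0.052762 / (77.523 / 1000)
k = 0.68060 W/(m*K)


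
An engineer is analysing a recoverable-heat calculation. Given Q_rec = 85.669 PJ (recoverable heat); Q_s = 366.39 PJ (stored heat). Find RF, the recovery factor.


RF = Q_rec / Q_s
RF = 85.669 / 366.39
RF = 0.23382


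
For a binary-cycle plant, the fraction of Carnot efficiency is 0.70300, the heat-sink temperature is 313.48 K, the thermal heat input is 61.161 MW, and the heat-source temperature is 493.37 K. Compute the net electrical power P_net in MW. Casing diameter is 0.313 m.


Step 1: eta = (1 - Tc/Th)*f = (1 - 313.48/493.37)*0.703 = 0.2563242
Step 2: P_net = eta * Q_in = 0.2563242 * 61.161 = 15.677 MW
P_net = 15.677 MW


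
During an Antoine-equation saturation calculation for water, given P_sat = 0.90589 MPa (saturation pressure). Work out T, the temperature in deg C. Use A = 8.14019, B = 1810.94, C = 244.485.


T = B / (A - log10(P_sat * 760 / 0.101325)) - C
T = 1810.94 / (8.14019 - log10(0.90589 * 760 / 0.101325)) - 244.485
T = 175.88 deg C


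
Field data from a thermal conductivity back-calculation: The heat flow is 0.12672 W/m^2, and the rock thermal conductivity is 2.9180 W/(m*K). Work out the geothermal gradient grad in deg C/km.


grad = q / k * 1000
grad = 0.12672 / 2.9180 * 1000
grad = 43.427 deg C/km


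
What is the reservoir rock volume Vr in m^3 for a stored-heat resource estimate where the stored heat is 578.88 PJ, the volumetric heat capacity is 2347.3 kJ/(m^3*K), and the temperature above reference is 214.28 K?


Vr = Q_s * 1e12 / (rhoc * dT)
Vr = 578.88 * 1e12 / (2347.3 * 214.28)
Vr = 1.1509e+09 m^3


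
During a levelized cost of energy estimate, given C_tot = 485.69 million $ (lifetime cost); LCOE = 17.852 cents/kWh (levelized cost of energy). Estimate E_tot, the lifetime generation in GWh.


E_tot = C_tot / LCOE * 100
E_tot = 485.69 / 17.852 * 100
E_tot = 2720.6 GWh


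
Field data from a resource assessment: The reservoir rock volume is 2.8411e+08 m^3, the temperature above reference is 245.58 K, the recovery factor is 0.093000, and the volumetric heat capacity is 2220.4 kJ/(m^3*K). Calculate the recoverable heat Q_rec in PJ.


Step 1: Q_s = Vr*rhoc*dT/1e12 = 2.8411e+08*2220.4*245.58/1e12 = 154.9212 PJ
Step 2: Q_rec = Q_s * RF = 154.9212 * 0.093 = 14.408 PJ
Q_rec = 14.408 PJ


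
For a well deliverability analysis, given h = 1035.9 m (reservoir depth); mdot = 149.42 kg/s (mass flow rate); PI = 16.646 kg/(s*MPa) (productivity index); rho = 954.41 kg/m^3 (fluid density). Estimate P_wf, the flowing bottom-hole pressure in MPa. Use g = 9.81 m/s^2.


Step 1: P_i = rho*g*h/1e6 = 954.41*9.81*1035.9/1e6 = 9.698885 MPa
Step 2: P_wf = P_i - mdot/PI = 9.698885 - 149.42/16.646 = 0.72255 MPa
P_wf = 0.72255 MPa


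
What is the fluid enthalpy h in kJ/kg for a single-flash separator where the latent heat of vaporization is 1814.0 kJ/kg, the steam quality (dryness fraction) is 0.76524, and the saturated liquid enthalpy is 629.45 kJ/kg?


h = hf + x * hfg
h = 629.45 + 0.76524 * 1814.0
h = 2017.6 kJ/kg


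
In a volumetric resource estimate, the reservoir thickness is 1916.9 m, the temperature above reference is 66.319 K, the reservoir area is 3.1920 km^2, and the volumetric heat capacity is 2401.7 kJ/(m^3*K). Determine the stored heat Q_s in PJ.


Step 1: Vr = A*1e6*hr = 3.192*1e6*1916.9 = 6.118745e+09 m^3
Step 2: Q_s = Vr*rhoc*dT/1e12 = 6.118745e+09*2401.7*66.319/1e12 = 974.58 PJ
Q_s = 974.58 PJ


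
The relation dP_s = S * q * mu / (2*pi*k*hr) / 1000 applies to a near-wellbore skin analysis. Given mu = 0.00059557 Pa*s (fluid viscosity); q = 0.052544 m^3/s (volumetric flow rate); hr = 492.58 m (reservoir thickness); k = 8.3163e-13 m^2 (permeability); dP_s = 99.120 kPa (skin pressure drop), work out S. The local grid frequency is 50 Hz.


S = dP_s * 1000 * 2*pi*k*hr / (q*mu)
S = 99.120 * 1000 * 2*pi*8.3163e-13*492.58 / (0.052544*0.00059557)
S = 8.1525


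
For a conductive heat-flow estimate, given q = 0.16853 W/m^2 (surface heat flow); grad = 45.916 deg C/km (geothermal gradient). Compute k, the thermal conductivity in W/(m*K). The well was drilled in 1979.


k = q * 1000 / grad
k = 0.16853 * 1000 / 45.916
k = 3.6704 W/(m*K)


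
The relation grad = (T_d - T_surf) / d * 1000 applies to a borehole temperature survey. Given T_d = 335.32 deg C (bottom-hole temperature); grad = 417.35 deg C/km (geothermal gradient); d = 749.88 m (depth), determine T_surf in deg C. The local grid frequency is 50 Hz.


T_surf = T_d - grad * d / 1000
T_surf = 335.32 - 417.35 * 749.88 / 1000
T_surf = 22.358 deg C


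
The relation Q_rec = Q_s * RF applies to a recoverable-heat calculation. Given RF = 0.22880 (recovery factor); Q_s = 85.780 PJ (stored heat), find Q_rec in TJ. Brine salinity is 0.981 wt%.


Q_rec = Q_s * RF
Q_rec = 85.780 * 0.22880
Q_rec = 19.62646 PJ
Convert: 19.62646 PJ * 1000.0 = 19626 TJ
Q_rec = 19626 TJ


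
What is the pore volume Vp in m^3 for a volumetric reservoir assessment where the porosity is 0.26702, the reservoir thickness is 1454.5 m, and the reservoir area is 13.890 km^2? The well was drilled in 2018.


Vp = A * 1e6 * hr * phi
Vp = 13.890 * 1e6 * 1454.5 * 0.26702
Vp = 5.3946e+09 m^3


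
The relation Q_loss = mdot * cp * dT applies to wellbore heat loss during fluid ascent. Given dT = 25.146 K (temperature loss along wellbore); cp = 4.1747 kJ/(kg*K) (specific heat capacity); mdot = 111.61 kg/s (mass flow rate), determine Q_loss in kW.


Q_loss = mdot * cp * dT
Q_loss = 111.61 * 4.1747 * 25.146
Q_loss = 11716 kW


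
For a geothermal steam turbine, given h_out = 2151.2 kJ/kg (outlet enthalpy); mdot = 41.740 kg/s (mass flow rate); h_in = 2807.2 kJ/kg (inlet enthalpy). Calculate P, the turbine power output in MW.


P = mdot * (h_in - h_out) / 1000
P = 41.740 * (2807.2 - 2151.2) / 1000
P = 27.381 MW


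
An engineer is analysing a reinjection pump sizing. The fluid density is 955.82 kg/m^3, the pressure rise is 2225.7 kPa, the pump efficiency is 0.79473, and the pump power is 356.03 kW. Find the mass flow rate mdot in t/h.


mdot = P_pump * rho * eta / dP
mdot = 356.03 * 955.82 * 0.79473 / 2225.7
mdot = 121.5110 kg/s
Convert: 121.5110 kg/s * 3.6 = 437.44 t/h
mdot = 437.44 t/h
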